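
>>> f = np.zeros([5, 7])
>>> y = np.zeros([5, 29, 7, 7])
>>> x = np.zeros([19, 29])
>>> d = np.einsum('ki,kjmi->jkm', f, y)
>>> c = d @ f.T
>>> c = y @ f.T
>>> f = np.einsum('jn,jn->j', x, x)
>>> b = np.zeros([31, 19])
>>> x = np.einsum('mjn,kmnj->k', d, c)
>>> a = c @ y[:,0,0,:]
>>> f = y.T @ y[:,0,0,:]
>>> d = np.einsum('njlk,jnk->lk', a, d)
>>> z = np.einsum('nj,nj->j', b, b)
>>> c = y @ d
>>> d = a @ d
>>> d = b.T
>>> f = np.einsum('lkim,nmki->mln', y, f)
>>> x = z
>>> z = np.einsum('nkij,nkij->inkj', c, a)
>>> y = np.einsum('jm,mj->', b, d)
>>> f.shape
(7, 5, 7)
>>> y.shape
()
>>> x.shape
(19,)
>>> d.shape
(19, 31)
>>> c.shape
(5, 29, 7, 7)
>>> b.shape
(31, 19)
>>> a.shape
(5, 29, 7, 7)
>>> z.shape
(7, 5, 29, 7)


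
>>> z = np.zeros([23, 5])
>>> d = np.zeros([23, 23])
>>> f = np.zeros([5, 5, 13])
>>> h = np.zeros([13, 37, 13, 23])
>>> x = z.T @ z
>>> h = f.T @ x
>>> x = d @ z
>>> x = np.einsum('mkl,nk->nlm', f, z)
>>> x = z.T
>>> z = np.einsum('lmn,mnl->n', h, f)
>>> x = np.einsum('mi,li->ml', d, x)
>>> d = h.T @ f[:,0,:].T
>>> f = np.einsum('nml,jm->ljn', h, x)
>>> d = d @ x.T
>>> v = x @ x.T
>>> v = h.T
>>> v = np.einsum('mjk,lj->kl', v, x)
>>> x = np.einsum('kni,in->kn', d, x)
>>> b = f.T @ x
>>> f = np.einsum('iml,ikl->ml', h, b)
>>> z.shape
(5,)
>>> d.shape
(5, 5, 23)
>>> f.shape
(5, 5)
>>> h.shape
(13, 5, 5)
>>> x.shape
(5, 5)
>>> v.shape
(13, 23)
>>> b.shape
(13, 23, 5)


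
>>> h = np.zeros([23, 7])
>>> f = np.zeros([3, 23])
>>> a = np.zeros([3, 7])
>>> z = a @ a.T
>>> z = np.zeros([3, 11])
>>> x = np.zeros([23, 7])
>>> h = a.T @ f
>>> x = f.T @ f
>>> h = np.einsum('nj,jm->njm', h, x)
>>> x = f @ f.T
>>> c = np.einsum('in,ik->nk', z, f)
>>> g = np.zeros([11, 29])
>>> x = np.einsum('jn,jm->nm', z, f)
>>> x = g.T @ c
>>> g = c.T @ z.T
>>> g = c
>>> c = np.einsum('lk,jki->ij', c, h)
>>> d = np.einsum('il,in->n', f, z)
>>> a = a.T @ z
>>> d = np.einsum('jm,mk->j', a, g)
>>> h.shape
(7, 23, 23)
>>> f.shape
(3, 23)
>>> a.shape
(7, 11)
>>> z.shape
(3, 11)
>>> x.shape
(29, 23)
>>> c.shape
(23, 7)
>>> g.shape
(11, 23)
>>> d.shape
(7,)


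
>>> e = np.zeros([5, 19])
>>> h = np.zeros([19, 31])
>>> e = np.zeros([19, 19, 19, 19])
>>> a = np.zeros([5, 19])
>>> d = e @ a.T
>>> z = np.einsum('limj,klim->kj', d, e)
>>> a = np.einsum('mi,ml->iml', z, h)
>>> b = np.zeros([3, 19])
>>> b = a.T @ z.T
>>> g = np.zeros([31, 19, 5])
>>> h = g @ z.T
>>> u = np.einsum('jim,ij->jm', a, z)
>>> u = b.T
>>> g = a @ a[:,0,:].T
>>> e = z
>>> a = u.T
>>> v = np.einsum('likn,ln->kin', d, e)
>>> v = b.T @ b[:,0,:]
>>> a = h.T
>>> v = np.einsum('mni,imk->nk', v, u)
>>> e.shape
(19, 5)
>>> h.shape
(31, 19, 19)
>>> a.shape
(19, 19, 31)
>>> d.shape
(19, 19, 19, 5)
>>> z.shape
(19, 5)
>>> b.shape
(31, 19, 19)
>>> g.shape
(5, 19, 5)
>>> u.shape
(19, 19, 31)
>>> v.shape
(19, 31)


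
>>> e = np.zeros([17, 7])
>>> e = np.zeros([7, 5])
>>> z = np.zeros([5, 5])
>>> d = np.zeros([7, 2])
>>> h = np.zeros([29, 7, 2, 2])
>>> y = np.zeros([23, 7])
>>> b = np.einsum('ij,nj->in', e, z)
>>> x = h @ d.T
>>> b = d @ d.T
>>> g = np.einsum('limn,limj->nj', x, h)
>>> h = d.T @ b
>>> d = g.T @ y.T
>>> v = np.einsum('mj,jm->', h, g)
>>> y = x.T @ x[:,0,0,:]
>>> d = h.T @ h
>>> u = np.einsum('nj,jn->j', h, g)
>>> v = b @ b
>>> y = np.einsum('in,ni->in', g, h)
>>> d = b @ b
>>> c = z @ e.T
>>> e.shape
(7, 5)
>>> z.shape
(5, 5)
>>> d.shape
(7, 7)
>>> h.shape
(2, 7)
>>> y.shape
(7, 2)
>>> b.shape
(7, 7)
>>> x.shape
(29, 7, 2, 7)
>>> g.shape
(7, 2)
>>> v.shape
(7, 7)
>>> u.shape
(7,)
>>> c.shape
(5, 7)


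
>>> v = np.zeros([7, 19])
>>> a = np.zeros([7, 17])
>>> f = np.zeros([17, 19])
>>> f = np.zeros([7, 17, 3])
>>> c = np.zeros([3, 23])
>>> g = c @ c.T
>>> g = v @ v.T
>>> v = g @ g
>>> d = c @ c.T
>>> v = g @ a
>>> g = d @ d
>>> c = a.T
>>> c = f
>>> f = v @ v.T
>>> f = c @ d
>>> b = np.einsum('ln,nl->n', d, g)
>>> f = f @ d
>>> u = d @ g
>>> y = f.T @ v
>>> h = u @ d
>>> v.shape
(7, 17)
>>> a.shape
(7, 17)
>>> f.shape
(7, 17, 3)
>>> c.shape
(7, 17, 3)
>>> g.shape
(3, 3)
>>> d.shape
(3, 3)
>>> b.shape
(3,)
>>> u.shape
(3, 3)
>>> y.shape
(3, 17, 17)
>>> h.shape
(3, 3)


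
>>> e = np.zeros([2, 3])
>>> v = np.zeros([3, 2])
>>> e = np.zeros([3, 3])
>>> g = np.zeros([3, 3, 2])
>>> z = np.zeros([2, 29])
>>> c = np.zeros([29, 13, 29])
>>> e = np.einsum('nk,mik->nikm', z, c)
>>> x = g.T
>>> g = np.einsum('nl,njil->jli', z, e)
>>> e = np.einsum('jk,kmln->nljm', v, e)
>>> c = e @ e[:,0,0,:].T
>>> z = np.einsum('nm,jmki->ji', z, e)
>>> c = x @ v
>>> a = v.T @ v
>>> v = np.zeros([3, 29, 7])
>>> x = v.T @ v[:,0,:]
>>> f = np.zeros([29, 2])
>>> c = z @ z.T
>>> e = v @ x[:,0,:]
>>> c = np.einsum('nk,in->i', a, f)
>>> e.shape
(3, 29, 7)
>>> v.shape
(3, 29, 7)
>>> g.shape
(13, 29, 29)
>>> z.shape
(29, 13)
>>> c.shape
(29,)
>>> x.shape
(7, 29, 7)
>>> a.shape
(2, 2)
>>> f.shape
(29, 2)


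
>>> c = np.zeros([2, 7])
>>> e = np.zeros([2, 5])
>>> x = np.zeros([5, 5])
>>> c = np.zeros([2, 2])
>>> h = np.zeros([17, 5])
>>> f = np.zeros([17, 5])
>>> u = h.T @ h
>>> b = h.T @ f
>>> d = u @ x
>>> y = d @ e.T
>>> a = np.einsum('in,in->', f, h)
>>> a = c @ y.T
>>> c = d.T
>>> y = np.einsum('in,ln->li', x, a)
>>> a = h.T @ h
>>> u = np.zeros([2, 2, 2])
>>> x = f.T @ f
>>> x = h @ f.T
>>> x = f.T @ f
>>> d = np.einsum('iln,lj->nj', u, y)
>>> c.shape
(5, 5)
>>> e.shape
(2, 5)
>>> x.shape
(5, 5)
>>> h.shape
(17, 5)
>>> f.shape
(17, 5)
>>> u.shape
(2, 2, 2)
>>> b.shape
(5, 5)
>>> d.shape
(2, 5)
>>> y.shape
(2, 5)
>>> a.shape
(5, 5)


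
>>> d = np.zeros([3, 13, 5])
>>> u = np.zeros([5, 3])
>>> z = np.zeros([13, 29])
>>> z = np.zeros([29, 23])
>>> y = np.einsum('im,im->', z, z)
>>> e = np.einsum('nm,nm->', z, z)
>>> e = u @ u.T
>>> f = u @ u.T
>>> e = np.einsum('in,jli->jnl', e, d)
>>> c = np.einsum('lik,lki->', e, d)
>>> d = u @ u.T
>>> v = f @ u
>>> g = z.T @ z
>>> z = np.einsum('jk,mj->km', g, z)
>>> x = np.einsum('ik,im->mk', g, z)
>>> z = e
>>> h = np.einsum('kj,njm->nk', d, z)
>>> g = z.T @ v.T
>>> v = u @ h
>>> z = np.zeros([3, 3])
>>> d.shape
(5, 5)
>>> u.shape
(5, 3)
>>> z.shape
(3, 3)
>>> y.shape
()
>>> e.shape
(3, 5, 13)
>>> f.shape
(5, 5)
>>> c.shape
()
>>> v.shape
(5, 5)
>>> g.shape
(13, 5, 5)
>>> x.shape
(29, 23)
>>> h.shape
(3, 5)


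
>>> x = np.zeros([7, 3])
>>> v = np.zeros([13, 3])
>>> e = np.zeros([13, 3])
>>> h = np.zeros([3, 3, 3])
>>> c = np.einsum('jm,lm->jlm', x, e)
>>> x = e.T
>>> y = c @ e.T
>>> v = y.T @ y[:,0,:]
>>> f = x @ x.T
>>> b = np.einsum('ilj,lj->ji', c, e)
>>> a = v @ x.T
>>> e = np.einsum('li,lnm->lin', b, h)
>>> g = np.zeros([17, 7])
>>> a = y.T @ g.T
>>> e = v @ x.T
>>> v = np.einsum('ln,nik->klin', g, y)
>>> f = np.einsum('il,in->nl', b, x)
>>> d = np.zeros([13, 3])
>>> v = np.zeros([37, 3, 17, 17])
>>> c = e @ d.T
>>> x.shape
(3, 13)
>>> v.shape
(37, 3, 17, 17)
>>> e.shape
(13, 13, 3)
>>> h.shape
(3, 3, 3)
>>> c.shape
(13, 13, 13)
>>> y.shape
(7, 13, 13)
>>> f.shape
(13, 7)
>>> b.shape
(3, 7)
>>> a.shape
(13, 13, 17)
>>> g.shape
(17, 7)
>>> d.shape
(13, 3)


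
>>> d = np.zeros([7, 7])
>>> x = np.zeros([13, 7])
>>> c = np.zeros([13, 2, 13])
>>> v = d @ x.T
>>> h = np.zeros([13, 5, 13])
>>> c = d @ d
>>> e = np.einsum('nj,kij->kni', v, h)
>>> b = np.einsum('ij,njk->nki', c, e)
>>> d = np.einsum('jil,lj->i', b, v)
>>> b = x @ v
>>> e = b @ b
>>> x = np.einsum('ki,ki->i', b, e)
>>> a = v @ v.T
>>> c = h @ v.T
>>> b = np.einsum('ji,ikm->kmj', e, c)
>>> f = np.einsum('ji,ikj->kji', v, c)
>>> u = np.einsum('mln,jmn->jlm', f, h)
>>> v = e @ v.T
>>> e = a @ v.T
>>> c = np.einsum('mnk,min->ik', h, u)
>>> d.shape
(5,)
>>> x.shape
(13,)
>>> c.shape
(7, 13)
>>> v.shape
(13, 7)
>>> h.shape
(13, 5, 13)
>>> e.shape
(7, 13)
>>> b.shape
(5, 7, 13)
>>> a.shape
(7, 7)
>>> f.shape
(5, 7, 13)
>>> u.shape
(13, 7, 5)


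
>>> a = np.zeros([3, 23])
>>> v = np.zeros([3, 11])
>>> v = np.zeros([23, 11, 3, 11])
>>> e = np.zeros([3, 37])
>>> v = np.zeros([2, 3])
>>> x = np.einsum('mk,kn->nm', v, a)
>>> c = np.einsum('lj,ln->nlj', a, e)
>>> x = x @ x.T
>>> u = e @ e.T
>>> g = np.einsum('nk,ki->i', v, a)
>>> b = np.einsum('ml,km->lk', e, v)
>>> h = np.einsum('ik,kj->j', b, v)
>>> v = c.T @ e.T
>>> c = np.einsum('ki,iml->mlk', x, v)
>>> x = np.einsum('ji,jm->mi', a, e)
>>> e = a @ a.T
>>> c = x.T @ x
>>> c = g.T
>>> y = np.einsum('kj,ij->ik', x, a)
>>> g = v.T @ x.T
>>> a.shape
(3, 23)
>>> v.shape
(23, 3, 3)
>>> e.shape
(3, 3)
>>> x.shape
(37, 23)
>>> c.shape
(23,)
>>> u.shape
(3, 3)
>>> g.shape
(3, 3, 37)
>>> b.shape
(37, 2)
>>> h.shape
(3,)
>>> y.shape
(3, 37)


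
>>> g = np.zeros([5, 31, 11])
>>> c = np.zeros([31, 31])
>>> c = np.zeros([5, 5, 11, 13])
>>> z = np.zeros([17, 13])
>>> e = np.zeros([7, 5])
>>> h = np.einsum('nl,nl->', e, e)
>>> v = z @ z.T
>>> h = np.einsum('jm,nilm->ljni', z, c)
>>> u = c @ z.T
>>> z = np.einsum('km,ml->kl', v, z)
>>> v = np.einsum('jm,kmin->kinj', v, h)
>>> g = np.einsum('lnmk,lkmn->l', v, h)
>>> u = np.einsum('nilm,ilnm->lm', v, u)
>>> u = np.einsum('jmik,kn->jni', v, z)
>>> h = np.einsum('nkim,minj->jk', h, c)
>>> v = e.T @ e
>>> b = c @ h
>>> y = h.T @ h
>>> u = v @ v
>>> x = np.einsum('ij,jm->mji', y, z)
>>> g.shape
(11,)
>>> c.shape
(5, 5, 11, 13)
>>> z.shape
(17, 13)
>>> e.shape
(7, 5)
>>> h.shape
(13, 17)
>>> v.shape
(5, 5)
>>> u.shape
(5, 5)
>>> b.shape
(5, 5, 11, 17)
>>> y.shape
(17, 17)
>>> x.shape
(13, 17, 17)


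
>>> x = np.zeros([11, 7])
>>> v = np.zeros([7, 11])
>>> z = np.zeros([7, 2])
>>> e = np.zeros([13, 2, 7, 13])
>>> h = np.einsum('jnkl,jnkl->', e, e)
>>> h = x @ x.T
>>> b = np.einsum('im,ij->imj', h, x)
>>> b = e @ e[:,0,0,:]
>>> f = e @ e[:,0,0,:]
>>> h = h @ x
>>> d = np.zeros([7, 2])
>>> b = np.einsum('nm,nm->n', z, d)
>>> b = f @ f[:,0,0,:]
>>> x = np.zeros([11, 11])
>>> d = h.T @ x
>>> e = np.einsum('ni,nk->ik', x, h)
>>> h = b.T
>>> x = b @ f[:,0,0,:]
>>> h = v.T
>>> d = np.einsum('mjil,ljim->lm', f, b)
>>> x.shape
(13, 2, 7, 13)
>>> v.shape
(7, 11)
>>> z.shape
(7, 2)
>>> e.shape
(11, 7)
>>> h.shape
(11, 7)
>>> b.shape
(13, 2, 7, 13)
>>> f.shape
(13, 2, 7, 13)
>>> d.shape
(13, 13)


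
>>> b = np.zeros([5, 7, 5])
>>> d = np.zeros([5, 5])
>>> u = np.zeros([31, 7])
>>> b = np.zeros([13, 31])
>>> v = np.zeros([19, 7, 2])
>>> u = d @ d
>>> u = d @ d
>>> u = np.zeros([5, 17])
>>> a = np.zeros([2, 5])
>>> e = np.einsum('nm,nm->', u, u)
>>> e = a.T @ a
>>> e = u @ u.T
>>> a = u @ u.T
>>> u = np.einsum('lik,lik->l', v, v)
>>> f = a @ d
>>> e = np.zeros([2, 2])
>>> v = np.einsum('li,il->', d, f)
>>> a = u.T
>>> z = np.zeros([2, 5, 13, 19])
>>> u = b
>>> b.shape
(13, 31)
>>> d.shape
(5, 5)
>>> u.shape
(13, 31)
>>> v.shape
()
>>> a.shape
(19,)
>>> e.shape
(2, 2)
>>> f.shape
(5, 5)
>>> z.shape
(2, 5, 13, 19)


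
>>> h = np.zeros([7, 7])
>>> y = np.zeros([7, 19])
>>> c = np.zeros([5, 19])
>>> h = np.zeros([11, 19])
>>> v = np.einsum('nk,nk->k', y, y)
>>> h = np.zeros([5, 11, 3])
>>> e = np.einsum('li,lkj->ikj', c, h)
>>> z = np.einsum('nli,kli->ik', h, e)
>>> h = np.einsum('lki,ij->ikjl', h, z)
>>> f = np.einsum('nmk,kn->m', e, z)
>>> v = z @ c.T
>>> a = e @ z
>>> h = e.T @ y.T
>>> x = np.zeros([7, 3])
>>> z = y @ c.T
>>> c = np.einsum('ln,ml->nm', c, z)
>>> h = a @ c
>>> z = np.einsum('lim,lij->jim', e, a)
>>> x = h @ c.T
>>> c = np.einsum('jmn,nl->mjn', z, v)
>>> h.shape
(19, 11, 7)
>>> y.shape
(7, 19)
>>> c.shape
(11, 19, 3)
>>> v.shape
(3, 5)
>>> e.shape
(19, 11, 3)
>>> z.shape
(19, 11, 3)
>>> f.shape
(11,)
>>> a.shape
(19, 11, 19)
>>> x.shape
(19, 11, 19)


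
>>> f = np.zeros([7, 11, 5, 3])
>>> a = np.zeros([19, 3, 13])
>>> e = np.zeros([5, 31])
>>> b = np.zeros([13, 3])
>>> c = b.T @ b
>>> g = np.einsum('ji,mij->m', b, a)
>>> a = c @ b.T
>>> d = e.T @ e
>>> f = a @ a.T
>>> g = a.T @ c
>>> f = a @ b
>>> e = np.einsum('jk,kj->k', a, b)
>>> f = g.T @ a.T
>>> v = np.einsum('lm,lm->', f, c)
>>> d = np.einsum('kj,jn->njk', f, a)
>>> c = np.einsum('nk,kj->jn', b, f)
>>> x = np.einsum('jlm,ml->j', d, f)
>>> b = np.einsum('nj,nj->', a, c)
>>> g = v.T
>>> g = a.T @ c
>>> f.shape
(3, 3)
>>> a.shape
(3, 13)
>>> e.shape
(13,)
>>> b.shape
()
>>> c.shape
(3, 13)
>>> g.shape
(13, 13)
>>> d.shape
(13, 3, 3)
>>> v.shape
()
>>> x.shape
(13,)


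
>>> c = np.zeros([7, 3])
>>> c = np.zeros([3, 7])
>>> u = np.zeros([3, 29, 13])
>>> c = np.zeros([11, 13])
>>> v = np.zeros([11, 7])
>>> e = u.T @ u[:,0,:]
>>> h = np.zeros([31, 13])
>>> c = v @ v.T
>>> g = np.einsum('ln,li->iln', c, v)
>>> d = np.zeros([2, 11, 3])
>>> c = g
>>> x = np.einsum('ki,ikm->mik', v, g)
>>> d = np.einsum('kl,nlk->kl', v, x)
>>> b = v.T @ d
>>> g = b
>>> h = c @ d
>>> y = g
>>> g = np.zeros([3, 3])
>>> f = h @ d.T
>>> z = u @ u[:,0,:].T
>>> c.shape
(7, 11, 11)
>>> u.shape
(3, 29, 13)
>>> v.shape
(11, 7)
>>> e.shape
(13, 29, 13)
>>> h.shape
(7, 11, 7)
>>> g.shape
(3, 3)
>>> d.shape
(11, 7)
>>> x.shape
(11, 7, 11)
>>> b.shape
(7, 7)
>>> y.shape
(7, 7)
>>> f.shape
(7, 11, 11)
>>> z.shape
(3, 29, 3)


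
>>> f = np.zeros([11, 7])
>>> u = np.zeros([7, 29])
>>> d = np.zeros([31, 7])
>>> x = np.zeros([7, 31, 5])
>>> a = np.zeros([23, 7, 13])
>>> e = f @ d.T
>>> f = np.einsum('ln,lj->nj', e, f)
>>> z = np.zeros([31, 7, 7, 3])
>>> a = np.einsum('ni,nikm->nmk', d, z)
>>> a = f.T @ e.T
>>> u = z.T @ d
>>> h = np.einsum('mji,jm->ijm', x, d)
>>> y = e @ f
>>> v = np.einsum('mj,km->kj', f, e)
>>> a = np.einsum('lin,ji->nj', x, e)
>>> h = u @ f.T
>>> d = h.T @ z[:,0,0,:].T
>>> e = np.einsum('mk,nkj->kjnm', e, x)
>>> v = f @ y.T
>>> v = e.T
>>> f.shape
(31, 7)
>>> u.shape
(3, 7, 7, 7)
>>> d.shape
(31, 7, 7, 31)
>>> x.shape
(7, 31, 5)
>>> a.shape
(5, 11)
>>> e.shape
(31, 5, 7, 11)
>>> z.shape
(31, 7, 7, 3)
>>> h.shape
(3, 7, 7, 31)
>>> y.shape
(11, 7)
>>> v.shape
(11, 7, 5, 31)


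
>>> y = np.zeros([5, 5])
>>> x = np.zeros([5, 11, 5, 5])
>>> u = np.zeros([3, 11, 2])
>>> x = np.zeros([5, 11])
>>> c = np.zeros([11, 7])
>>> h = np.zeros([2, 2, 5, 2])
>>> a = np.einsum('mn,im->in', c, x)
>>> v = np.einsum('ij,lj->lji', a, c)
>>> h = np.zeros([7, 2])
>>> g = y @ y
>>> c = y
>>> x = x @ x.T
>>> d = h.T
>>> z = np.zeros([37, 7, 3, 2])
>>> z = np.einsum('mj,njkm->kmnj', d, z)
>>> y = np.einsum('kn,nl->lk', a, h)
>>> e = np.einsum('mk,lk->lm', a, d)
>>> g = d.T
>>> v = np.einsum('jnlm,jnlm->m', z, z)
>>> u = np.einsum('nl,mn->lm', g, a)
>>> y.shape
(2, 5)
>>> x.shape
(5, 5)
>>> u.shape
(2, 5)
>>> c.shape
(5, 5)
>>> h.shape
(7, 2)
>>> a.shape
(5, 7)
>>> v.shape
(7,)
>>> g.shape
(7, 2)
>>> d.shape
(2, 7)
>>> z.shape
(3, 2, 37, 7)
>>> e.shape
(2, 5)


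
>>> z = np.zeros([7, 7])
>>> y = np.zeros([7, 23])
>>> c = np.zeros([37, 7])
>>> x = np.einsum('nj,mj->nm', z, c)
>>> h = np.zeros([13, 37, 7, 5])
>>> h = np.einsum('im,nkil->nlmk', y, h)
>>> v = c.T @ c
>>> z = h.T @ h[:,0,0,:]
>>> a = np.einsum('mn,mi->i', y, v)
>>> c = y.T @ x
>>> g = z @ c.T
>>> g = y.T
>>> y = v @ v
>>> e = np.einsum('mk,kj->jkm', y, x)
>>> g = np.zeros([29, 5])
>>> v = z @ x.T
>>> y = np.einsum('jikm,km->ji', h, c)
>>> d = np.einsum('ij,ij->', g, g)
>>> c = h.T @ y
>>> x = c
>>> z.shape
(37, 23, 5, 37)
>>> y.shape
(13, 5)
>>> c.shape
(37, 23, 5, 5)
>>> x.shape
(37, 23, 5, 5)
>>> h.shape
(13, 5, 23, 37)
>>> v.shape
(37, 23, 5, 7)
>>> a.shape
(7,)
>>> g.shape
(29, 5)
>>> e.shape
(37, 7, 7)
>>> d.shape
()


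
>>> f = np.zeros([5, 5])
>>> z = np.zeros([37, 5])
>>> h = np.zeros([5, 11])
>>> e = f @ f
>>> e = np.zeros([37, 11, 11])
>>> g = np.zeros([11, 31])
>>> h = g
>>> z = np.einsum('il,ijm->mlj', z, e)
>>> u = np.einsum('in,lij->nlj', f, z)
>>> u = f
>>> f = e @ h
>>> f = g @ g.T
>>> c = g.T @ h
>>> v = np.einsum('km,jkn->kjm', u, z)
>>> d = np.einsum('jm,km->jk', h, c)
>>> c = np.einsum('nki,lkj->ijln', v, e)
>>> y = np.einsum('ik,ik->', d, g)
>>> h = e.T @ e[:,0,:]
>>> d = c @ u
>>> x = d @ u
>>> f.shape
(11, 11)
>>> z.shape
(11, 5, 11)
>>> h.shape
(11, 11, 11)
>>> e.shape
(37, 11, 11)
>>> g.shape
(11, 31)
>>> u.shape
(5, 5)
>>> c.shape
(5, 11, 37, 5)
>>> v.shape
(5, 11, 5)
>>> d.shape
(5, 11, 37, 5)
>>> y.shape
()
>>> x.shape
(5, 11, 37, 5)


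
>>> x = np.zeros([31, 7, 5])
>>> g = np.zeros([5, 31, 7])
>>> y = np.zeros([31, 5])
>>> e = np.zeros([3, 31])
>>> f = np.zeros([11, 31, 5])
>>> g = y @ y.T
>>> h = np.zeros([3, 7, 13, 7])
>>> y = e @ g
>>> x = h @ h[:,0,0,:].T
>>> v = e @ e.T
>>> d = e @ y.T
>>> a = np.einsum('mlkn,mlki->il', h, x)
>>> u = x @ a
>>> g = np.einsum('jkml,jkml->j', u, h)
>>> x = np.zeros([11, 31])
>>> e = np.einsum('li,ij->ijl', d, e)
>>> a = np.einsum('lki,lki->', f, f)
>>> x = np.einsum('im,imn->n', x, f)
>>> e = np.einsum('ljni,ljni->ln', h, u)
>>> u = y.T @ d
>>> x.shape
(5,)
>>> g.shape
(3,)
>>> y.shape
(3, 31)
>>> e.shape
(3, 13)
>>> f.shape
(11, 31, 5)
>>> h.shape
(3, 7, 13, 7)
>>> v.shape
(3, 3)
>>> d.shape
(3, 3)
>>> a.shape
()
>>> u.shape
(31, 3)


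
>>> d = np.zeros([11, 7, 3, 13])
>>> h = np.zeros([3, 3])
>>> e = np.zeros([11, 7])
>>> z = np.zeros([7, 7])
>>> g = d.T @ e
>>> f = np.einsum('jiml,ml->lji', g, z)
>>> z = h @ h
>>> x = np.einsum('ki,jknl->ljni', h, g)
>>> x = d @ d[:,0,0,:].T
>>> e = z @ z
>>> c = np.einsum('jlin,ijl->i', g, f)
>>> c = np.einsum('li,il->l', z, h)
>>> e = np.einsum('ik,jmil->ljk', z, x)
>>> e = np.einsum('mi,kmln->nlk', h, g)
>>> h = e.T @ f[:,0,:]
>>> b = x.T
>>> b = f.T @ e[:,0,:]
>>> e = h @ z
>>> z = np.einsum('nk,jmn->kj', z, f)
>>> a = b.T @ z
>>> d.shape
(11, 7, 3, 13)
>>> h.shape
(13, 7, 3)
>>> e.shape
(13, 7, 3)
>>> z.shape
(3, 7)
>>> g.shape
(13, 3, 7, 7)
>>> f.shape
(7, 13, 3)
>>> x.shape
(11, 7, 3, 11)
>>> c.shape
(3,)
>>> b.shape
(3, 13, 13)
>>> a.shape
(13, 13, 7)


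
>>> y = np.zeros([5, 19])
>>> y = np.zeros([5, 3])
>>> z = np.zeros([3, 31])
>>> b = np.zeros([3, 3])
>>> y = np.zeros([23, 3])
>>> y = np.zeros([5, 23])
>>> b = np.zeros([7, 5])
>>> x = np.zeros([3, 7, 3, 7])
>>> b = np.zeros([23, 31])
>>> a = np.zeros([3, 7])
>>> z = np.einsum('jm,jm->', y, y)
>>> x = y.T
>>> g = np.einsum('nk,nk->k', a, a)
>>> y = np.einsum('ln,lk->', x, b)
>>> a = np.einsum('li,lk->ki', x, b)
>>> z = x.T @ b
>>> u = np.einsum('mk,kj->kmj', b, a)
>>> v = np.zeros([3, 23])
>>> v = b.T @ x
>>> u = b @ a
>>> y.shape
()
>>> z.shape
(5, 31)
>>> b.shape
(23, 31)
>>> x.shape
(23, 5)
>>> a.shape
(31, 5)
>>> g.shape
(7,)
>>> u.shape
(23, 5)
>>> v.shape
(31, 5)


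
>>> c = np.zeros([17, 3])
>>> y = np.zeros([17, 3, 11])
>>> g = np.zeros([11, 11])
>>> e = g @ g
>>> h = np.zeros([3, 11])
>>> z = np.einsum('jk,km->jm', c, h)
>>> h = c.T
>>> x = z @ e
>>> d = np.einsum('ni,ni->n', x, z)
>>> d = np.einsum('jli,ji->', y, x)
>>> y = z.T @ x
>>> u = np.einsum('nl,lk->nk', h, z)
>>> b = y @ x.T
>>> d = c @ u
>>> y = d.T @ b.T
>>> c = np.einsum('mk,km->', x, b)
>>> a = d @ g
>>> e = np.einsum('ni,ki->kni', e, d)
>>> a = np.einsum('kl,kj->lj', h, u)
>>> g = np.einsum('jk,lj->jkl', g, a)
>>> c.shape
()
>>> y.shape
(11, 11)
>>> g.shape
(11, 11, 17)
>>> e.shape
(17, 11, 11)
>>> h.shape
(3, 17)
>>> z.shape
(17, 11)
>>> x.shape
(17, 11)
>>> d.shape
(17, 11)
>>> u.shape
(3, 11)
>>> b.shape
(11, 17)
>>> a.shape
(17, 11)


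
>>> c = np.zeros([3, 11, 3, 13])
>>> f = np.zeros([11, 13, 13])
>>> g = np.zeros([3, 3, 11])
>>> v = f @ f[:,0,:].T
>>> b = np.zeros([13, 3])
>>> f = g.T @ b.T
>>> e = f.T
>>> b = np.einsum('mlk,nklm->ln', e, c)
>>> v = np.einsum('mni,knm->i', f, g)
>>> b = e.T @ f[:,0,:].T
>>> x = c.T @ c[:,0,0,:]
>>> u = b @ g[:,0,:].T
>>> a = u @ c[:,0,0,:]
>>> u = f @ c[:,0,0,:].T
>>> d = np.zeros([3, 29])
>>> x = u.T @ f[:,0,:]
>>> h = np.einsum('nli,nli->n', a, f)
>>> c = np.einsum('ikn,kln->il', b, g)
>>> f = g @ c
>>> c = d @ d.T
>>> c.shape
(3, 3)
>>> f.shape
(3, 3, 3)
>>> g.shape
(3, 3, 11)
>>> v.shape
(13,)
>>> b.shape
(11, 3, 11)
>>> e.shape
(13, 3, 11)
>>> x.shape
(3, 3, 13)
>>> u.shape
(11, 3, 3)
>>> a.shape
(11, 3, 13)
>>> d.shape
(3, 29)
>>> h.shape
(11,)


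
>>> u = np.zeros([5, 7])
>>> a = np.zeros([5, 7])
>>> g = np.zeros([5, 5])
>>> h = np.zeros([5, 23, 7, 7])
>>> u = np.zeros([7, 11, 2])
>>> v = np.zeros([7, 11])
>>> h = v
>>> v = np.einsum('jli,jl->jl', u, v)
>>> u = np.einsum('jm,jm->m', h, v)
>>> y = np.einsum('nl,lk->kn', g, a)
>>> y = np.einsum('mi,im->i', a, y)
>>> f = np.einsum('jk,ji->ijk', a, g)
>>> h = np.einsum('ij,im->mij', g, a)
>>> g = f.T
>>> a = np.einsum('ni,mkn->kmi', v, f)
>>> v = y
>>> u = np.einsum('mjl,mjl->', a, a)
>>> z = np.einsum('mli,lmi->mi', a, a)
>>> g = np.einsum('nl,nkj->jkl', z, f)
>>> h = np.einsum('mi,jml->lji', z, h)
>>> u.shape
()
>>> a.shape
(5, 5, 11)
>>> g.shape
(7, 5, 11)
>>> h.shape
(5, 7, 11)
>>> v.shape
(7,)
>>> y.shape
(7,)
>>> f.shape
(5, 5, 7)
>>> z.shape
(5, 11)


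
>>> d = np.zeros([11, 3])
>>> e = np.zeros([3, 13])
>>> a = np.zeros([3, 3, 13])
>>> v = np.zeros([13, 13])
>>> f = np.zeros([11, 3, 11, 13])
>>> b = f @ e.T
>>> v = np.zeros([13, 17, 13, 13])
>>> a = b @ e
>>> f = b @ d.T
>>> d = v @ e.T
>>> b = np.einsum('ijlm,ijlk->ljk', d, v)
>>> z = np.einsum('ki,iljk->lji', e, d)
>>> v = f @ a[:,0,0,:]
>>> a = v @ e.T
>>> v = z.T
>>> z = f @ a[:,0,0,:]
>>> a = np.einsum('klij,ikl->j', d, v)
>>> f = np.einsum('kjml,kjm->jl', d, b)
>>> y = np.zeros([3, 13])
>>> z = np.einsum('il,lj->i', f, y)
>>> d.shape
(13, 17, 13, 3)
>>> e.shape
(3, 13)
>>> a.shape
(3,)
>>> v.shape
(13, 13, 17)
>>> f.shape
(17, 3)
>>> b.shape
(13, 17, 13)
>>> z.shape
(17,)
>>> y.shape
(3, 13)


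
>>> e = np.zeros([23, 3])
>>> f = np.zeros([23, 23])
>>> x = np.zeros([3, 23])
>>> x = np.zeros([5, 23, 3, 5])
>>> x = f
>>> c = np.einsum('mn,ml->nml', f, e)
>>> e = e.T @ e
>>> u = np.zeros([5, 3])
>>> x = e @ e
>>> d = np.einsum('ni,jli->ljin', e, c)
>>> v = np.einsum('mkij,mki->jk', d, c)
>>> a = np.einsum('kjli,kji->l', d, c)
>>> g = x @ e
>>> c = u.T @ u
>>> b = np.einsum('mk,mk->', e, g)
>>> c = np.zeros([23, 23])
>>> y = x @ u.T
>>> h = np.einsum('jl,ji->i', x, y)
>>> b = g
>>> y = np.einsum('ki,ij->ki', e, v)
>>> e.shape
(3, 3)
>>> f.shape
(23, 23)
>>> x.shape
(3, 3)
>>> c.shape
(23, 23)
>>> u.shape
(5, 3)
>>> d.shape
(23, 23, 3, 3)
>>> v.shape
(3, 23)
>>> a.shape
(3,)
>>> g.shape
(3, 3)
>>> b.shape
(3, 3)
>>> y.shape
(3, 3)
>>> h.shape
(5,)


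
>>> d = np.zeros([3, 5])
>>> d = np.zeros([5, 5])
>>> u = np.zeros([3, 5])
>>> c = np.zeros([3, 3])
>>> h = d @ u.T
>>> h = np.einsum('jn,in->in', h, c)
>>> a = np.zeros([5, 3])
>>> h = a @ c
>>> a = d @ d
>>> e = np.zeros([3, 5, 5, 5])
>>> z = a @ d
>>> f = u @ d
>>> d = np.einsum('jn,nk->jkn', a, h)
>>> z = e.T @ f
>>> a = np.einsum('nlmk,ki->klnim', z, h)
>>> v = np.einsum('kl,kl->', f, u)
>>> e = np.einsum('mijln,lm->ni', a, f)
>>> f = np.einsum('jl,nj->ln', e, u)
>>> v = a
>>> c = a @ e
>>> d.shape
(5, 3, 5)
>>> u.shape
(3, 5)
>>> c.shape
(5, 5, 5, 3, 5)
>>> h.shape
(5, 3)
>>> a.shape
(5, 5, 5, 3, 5)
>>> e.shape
(5, 5)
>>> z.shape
(5, 5, 5, 5)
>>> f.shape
(5, 3)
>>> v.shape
(5, 5, 5, 3, 5)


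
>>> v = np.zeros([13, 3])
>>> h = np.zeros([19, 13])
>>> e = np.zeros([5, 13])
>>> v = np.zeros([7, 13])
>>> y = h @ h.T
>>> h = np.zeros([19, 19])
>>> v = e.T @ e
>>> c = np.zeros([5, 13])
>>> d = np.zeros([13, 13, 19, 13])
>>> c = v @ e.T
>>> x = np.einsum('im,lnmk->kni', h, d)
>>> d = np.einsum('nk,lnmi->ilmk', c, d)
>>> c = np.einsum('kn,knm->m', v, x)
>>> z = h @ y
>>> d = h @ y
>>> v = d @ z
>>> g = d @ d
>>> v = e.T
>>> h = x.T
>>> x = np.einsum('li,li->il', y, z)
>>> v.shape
(13, 5)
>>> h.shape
(19, 13, 13)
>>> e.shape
(5, 13)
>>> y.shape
(19, 19)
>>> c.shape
(19,)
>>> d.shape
(19, 19)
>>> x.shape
(19, 19)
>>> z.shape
(19, 19)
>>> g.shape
(19, 19)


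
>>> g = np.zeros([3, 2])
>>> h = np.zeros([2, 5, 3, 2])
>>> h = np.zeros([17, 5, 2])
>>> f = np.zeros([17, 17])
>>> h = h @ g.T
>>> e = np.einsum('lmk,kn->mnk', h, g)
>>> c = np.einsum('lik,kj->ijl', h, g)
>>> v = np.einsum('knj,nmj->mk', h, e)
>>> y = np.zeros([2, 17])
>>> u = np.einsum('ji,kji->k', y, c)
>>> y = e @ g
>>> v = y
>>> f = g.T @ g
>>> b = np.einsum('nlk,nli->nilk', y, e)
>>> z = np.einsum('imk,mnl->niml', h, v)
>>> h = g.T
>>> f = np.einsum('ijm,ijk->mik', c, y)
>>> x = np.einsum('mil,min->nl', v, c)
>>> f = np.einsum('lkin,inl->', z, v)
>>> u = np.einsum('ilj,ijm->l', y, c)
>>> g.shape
(3, 2)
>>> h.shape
(2, 3)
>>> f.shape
()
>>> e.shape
(5, 2, 3)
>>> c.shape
(5, 2, 17)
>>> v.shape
(5, 2, 2)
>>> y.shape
(5, 2, 2)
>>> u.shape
(2,)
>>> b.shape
(5, 3, 2, 2)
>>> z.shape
(2, 17, 5, 2)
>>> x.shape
(17, 2)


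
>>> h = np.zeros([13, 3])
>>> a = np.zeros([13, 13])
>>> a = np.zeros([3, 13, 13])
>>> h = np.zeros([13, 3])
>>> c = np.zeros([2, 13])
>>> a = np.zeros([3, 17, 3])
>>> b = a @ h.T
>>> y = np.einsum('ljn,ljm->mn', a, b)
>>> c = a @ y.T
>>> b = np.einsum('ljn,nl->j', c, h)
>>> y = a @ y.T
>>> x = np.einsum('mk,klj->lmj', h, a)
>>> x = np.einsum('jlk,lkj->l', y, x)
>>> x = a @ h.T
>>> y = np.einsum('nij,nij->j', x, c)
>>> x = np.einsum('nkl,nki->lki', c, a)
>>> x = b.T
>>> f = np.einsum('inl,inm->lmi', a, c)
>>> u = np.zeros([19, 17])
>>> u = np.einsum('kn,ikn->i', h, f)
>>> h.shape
(13, 3)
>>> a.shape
(3, 17, 3)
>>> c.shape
(3, 17, 13)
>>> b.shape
(17,)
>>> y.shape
(13,)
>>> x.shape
(17,)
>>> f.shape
(3, 13, 3)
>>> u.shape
(3,)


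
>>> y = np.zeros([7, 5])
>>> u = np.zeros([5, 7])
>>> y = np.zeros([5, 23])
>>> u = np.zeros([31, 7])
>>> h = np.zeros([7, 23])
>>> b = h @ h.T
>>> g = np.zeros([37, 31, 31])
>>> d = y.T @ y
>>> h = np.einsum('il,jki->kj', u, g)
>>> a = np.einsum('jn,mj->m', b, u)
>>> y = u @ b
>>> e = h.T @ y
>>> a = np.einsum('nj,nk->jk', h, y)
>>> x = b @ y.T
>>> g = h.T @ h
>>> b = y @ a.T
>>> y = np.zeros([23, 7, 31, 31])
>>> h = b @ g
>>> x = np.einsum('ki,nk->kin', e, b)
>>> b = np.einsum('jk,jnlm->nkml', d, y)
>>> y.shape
(23, 7, 31, 31)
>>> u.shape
(31, 7)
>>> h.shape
(31, 37)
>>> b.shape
(7, 23, 31, 31)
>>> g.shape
(37, 37)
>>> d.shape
(23, 23)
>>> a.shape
(37, 7)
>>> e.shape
(37, 7)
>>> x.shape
(37, 7, 31)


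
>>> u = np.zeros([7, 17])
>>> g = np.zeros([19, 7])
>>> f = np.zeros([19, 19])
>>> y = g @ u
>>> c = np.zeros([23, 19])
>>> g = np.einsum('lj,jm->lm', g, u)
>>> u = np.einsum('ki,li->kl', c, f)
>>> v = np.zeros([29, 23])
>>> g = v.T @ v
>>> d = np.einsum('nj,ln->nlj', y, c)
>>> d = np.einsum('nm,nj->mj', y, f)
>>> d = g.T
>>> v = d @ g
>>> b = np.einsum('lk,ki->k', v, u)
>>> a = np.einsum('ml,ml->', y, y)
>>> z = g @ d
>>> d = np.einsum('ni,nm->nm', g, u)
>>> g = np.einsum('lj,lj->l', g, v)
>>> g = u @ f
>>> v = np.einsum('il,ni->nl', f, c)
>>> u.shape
(23, 19)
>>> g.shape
(23, 19)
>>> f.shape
(19, 19)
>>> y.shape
(19, 17)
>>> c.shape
(23, 19)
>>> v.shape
(23, 19)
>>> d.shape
(23, 19)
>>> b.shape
(23,)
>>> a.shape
()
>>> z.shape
(23, 23)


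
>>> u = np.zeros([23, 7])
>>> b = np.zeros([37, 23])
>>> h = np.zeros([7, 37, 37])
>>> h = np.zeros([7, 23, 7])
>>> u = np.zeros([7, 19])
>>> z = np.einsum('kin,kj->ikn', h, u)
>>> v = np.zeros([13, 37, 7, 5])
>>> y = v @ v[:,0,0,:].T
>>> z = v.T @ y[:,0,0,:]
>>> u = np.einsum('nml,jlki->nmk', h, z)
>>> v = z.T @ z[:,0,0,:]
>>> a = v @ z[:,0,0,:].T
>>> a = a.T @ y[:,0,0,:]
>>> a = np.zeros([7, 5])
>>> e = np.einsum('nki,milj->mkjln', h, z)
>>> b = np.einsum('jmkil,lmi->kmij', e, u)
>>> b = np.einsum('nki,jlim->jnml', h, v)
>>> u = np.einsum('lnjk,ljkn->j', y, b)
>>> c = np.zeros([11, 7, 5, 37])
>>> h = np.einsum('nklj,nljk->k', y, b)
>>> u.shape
(7,)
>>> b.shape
(13, 7, 13, 37)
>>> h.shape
(37,)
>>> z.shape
(5, 7, 37, 13)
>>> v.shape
(13, 37, 7, 13)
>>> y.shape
(13, 37, 7, 13)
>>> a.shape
(7, 5)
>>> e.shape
(5, 23, 13, 37, 7)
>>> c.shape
(11, 7, 5, 37)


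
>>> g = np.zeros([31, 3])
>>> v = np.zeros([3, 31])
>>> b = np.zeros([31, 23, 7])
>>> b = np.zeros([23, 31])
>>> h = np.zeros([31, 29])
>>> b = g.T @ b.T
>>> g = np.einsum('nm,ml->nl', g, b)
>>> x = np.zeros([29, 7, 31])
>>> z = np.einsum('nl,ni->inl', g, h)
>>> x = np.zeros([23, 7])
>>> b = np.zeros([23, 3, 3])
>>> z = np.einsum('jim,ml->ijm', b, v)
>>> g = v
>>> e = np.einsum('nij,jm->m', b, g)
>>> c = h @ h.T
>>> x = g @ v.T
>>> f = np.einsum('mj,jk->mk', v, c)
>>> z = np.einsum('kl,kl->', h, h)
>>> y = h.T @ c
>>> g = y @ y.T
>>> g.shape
(29, 29)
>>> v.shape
(3, 31)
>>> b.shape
(23, 3, 3)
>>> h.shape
(31, 29)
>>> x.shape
(3, 3)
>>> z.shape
()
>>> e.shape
(31,)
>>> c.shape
(31, 31)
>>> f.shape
(3, 31)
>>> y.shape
(29, 31)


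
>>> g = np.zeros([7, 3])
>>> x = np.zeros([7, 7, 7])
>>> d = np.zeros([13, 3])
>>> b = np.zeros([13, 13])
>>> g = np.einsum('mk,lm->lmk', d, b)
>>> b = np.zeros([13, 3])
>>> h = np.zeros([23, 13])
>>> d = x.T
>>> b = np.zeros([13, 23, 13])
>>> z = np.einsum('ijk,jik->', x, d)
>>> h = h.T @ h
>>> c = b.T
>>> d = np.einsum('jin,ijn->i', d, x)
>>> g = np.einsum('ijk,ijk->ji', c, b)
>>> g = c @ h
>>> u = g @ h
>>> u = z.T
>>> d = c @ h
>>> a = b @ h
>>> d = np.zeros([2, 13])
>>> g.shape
(13, 23, 13)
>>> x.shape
(7, 7, 7)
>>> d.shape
(2, 13)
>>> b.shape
(13, 23, 13)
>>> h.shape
(13, 13)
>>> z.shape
()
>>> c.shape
(13, 23, 13)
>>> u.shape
()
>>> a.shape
(13, 23, 13)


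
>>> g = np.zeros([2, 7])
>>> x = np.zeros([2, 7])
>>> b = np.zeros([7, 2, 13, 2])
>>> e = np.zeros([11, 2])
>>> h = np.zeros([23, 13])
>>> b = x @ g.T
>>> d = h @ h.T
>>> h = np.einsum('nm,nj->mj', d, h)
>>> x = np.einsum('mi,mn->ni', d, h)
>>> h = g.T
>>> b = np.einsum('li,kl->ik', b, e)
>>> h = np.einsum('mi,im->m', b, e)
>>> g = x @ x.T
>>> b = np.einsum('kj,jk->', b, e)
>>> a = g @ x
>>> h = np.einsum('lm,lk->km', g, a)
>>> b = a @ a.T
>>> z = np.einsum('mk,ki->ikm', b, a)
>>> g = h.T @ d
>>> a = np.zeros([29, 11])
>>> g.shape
(13, 23)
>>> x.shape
(13, 23)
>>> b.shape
(13, 13)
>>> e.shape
(11, 2)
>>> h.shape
(23, 13)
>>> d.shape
(23, 23)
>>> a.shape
(29, 11)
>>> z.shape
(23, 13, 13)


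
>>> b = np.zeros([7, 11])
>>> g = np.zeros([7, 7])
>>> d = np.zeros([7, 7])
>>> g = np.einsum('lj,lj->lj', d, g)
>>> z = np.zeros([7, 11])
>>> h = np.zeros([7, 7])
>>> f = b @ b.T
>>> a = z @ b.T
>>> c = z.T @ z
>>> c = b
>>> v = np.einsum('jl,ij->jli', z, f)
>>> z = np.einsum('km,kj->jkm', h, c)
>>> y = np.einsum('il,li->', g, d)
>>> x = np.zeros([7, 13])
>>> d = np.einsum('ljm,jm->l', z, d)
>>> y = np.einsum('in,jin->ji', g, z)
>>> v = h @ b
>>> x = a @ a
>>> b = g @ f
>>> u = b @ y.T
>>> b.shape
(7, 7)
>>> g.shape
(7, 7)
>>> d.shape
(11,)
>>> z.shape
(11, 7, 7)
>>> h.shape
(7, 7)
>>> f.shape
(7, 7)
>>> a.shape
(7, 7)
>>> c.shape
(7, 11)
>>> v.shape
(7, 11)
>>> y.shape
(11, 7)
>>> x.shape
(7, 7)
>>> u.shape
(7, 11)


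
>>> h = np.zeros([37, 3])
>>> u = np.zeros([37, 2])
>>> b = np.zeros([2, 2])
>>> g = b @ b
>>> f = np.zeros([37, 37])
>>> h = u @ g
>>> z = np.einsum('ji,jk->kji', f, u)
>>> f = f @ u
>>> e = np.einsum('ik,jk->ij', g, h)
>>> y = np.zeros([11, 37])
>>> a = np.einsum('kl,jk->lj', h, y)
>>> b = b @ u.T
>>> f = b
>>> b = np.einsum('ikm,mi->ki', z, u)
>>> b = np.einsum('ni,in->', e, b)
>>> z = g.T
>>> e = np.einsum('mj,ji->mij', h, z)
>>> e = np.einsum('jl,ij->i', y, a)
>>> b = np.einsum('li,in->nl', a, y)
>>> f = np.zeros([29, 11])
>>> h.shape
(37, 2)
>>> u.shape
(37, 2)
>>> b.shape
(37, 2)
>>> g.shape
(2, 2)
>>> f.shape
(29, 11)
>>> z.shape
(2, 2)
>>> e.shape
(2,)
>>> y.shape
(11, 37)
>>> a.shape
(2, 11)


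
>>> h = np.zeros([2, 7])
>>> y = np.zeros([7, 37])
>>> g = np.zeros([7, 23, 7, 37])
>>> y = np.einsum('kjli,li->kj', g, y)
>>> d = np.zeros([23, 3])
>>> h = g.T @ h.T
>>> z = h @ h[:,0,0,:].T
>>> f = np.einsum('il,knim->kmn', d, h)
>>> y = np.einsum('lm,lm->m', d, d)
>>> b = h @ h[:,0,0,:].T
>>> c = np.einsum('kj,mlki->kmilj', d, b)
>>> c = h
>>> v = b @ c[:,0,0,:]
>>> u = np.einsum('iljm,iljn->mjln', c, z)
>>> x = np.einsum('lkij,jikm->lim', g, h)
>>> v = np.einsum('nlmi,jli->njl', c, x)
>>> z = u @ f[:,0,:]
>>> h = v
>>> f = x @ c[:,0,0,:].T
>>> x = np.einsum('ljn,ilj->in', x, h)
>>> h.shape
(37, 7, 7)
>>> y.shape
(3,)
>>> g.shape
(7, 23, 7, 37)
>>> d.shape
(23, 3)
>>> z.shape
(2, 23, 7, 7)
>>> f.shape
(7, 7, 37)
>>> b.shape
(37, 7, 23, 37)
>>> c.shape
(37, 7, 23, 2)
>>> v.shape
(37, 7, 7)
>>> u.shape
(2, 23, 7, 37)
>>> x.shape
(37, 2)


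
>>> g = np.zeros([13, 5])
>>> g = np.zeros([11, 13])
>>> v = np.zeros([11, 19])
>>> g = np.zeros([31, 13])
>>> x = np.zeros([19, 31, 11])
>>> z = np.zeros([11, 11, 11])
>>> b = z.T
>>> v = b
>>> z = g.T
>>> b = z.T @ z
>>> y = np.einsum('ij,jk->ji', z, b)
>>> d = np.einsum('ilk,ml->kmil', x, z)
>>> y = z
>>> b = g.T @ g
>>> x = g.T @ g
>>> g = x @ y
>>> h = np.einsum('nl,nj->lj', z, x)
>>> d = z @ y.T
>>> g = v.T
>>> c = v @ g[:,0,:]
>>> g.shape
(11, 11, 11)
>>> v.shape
(11, 11, 11)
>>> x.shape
(13, 13)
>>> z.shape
(13, 31)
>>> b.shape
(13, 13)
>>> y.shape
(13, 31)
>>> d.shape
(13, 13)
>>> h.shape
(31, 13)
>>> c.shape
(11, 11, 11)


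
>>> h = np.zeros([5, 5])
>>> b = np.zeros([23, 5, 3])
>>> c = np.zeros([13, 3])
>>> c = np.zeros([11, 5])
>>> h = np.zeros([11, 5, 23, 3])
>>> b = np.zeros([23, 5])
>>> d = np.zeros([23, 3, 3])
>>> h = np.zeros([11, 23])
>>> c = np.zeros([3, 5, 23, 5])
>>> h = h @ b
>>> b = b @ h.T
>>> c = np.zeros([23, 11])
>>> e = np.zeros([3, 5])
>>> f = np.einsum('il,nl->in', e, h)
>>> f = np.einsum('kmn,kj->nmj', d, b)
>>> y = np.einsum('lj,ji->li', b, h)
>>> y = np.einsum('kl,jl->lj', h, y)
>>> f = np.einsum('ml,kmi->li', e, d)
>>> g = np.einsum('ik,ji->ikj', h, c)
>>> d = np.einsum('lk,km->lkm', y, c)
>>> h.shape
(11, 5)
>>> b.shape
(23, 11)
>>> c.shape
(23, 11)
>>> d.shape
(5, 23, 11)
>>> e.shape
(3, 5)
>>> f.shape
(5, 3)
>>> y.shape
(5, 23)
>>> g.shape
(11, 5, 23)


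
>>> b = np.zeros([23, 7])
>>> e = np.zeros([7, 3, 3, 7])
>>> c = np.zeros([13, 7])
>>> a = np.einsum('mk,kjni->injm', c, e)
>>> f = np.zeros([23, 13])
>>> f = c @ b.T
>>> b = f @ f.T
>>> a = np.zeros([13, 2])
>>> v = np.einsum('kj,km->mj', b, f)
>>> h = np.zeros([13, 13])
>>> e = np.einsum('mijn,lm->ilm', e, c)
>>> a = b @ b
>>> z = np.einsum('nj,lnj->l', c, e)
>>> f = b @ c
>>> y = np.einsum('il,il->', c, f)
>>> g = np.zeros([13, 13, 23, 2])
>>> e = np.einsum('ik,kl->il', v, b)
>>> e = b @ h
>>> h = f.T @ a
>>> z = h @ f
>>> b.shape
(13, 13)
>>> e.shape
(13, 13)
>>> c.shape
(13, 7)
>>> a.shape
(13, 13)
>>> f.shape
(13, 7)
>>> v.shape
(23, 13)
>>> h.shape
(7, 13)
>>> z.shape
(7, 7)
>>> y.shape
()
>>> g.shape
(13, 13, 23, 2)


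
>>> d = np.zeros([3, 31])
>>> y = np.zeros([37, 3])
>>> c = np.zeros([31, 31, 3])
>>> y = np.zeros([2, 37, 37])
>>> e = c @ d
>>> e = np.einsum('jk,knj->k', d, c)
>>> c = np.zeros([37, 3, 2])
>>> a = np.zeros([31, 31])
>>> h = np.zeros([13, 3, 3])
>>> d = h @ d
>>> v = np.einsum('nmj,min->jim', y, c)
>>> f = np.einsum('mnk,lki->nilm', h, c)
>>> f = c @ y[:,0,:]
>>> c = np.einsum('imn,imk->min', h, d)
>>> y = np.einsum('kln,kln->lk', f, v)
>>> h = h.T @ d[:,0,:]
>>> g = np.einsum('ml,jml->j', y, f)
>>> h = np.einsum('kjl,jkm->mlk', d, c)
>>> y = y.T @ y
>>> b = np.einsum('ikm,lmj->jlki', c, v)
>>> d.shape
(13, 3, 31)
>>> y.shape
(37, 37)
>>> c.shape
(3, 13, 3)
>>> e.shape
(31,)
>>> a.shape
(31, 31)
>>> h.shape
(3, 31, 13)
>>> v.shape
(37, 3, 37)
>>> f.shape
(37, 3, 37)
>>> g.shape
(37,)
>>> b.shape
(37, 37, 13, 3)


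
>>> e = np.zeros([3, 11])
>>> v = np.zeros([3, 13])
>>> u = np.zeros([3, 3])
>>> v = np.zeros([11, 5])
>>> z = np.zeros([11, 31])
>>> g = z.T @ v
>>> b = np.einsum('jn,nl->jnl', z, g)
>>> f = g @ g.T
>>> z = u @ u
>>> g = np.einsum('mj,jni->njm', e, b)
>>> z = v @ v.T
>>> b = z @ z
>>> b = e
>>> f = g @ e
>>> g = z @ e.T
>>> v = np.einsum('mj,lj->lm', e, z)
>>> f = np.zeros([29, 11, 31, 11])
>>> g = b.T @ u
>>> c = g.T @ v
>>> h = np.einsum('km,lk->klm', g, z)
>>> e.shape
(3, 11)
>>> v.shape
(11, 3)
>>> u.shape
(3, 3)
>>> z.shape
(11, 11)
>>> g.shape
(11, 3)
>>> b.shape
(3, 11)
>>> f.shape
(29, 11, 31, 11)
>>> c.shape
(3, 3)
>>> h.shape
(11, 11, 3)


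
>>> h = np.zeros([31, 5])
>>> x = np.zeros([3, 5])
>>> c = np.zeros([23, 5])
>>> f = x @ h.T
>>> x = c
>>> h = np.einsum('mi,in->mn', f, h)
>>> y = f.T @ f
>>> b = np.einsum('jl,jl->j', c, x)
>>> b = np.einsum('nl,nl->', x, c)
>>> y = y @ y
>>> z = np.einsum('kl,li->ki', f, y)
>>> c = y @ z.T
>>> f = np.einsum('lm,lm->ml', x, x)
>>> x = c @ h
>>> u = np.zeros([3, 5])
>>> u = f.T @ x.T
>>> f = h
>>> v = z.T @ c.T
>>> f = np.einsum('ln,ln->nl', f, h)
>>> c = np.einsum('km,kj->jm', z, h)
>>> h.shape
(3, 5)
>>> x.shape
(31, 5)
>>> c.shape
(5, 31)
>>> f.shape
(5, 3)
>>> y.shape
(31, 31)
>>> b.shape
()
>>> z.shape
(3, 31)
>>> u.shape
(23, 31)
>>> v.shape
(31, 31)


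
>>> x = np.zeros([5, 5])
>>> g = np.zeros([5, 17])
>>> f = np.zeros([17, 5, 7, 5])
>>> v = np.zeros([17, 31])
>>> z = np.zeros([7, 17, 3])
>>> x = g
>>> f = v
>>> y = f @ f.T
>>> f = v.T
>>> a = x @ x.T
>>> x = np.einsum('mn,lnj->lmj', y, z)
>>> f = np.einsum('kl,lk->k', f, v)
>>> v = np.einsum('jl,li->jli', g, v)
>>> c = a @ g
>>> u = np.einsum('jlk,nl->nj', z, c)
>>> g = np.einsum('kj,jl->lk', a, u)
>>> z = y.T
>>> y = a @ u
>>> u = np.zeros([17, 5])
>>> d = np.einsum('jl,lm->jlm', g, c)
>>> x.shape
(7, 17, 3)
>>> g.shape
(7, 5)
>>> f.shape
(31,)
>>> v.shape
(5, 17, 31)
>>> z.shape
(17, 17)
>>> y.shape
(5, 7)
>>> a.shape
(5, 5)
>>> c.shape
(5, 17)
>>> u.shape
(17, 5)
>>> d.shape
(7, 5, 17)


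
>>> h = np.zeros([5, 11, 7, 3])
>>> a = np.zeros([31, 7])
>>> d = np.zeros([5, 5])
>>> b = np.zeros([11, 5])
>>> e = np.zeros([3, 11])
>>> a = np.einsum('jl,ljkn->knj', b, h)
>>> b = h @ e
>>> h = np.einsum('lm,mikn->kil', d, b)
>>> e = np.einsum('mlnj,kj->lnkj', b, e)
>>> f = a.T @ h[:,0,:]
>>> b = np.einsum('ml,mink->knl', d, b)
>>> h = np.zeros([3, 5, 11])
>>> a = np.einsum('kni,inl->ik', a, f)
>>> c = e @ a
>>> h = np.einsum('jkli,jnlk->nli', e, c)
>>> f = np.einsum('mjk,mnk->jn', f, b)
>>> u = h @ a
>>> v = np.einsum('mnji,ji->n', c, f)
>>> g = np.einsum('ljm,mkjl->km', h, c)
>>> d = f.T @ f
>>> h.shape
(7, 3, 11)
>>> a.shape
(11, 7)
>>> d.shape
(7, 7)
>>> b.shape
(11, 7, 5)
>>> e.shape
(11, 7, 3, 11)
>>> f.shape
(3, 7)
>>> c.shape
(11, 7, 3, 7)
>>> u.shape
(7, 3, 7)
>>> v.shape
(7,)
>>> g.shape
(7, 11)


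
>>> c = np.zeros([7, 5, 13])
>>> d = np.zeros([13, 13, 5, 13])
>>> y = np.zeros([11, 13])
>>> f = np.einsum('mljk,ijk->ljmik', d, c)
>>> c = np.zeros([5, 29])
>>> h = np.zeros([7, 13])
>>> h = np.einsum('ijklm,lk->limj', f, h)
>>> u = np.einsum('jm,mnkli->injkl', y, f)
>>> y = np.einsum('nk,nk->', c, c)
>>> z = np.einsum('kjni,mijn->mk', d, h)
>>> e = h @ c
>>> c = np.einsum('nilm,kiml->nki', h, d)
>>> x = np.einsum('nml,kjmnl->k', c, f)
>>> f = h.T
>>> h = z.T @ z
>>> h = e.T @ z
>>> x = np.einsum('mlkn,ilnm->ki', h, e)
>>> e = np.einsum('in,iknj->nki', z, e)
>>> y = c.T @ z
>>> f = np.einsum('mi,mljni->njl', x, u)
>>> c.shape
(7, 13, 13)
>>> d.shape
(13, 13, 5, 13)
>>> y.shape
(13, 13, 13)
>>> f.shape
(13, 11, 5)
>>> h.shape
(29, 13, 13, 13)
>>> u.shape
(13, 5, 11, 13, 7)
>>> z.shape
(7, 13)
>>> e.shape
(13, 13, 7)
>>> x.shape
(13, 7)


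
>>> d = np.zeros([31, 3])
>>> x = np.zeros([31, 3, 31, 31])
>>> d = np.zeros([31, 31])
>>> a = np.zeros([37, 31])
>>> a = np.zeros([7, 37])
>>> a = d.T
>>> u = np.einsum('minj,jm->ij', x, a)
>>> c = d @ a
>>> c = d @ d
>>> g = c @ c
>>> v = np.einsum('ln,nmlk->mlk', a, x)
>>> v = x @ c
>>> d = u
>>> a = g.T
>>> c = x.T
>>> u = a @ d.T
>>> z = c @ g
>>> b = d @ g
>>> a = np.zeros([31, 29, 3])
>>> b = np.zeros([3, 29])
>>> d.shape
(3, 31)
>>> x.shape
(31, 3, 31, 31)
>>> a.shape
(31, 29, 3)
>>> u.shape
(31, 3)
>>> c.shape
(31, 31, 3, 31)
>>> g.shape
(31, 31)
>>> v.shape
(31, 3, 31, 31)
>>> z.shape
(31, 31, 3, 31)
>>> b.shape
(3, 29)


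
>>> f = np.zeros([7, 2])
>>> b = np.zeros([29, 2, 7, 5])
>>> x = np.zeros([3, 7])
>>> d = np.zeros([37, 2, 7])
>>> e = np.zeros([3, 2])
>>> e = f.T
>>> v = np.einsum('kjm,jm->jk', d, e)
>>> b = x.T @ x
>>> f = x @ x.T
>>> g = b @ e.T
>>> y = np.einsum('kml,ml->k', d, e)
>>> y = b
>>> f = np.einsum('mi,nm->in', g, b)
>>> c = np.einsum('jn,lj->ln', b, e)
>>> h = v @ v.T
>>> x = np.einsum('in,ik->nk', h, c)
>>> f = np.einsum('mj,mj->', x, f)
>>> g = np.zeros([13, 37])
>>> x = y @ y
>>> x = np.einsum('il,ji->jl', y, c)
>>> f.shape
()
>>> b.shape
(7, 7)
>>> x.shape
(2, 7)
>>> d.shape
(37, 2, 7)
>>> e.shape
(2, 7)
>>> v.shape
(2, 37)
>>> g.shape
(13, 37)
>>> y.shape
(7, 7)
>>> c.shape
(2, 7)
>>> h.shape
(2, 2)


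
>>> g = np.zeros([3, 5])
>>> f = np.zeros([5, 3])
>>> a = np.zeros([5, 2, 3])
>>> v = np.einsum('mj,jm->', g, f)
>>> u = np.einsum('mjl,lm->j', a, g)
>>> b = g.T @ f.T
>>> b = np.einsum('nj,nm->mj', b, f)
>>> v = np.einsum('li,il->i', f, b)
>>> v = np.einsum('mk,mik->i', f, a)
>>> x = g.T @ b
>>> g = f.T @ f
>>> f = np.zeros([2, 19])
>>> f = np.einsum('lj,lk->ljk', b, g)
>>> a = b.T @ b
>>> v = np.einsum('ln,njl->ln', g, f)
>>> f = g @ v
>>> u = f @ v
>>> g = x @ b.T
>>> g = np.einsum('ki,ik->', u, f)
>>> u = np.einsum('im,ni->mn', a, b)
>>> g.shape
()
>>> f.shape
(3, 3)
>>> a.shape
(5, 5)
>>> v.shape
(3, 3)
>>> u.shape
(5, 3)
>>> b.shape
(3, 5)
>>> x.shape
(5, 5)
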